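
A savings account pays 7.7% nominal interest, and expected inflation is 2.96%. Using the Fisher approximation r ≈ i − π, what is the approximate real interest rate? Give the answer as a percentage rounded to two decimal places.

4.74%

r ≈ i − π = 7.7% − 2.96% = 4.74%.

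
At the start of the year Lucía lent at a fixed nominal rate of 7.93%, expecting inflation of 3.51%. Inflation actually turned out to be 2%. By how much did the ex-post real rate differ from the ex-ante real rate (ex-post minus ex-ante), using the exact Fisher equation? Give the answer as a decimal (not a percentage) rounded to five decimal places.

0.01544

Ex-ante: (1 + 0.0793)/(1 + 0.0351) − 1 = 4.2701%
Ex-post: (1 + 0.0793)/(1 + 0.0200) − 1 = 5.8137%
Difference (ex-post − ex-ante) = 1.5436% → 0.01544.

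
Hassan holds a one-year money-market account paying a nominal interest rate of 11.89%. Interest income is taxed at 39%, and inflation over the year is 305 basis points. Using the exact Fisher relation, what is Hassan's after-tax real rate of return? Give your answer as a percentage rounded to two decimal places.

4.08%

After-tax nominal return = 11.89% × (1 − 0.39) = 7.2529%.
1 + r = 1.072529 / 1.03050 = 1.040785
After-tax real rate = 1.040785 − 1 → 4.08%.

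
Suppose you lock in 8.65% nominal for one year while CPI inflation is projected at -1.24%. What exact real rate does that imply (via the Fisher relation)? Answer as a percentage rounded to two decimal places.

10.01%

1 + r = 1.08650 / 0.98760 = 1.100142
r = 1.100142 − 1 = 10.0142%, i.e. 10.01%.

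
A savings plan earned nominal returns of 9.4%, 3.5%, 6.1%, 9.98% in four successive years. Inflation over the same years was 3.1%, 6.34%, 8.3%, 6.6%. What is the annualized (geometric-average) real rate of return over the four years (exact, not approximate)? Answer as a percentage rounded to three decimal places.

1.079%

Nominal growth factor = 1.0940 × 1.0350 × 1.0610 × 1.0998 = 1.32125539
Price-level growth factor = 1.0310 × 1.0634 × 1.0830 × 1.0660 = 1.26572973
Real growth factor = 1.32125539 / 1.26572973 = 1.04386849
Annualized real rate = 1.04386849^(1/4) − 1 = 1.0791% → 1.079%.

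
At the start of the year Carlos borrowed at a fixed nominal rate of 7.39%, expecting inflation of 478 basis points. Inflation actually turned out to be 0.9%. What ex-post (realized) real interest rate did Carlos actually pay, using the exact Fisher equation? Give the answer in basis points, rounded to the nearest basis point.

Ex-post: (1 + 0.0739)/(1 + 0.0090) − 1 = 6.4321%
So the realized real rate is 643 basis points.

643 basis points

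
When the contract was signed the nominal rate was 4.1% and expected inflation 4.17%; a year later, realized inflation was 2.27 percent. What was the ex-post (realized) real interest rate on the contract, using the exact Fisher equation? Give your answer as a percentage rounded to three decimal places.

1.789%

Ex-post: (1 + 0.0410)/(1 + 0.0227) − 1 = 1.7894%
So the realized real rate is 1.789%.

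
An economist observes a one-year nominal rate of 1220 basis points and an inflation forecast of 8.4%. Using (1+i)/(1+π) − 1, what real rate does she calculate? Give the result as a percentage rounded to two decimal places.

By the Fisher relation, 1 + r = (1 + i)/(1 + π).
1 + r = 1.12200 / 1.08400 = 1.035055
r = 1.035055 − 1 = 3.5055%, i.e. 3.51%.

3.51%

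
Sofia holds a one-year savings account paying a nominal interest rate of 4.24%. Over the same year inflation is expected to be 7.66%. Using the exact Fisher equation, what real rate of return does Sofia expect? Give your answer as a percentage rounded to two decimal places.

By the Fisher equation, 1 + r = (1 + i)/(1 + π).
1 + r = 1.04240 / 1.07660 = 0.968233
r = 0.968233 − 1 = -3.1767%, i.e. -3.18%.

-3.18%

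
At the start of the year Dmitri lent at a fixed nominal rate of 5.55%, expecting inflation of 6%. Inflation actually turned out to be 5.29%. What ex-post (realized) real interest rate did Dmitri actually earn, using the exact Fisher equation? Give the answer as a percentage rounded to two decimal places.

0.25%

Ex-post: (1 + 0.0555)/(1 + 0.0529) − 1 = 0.2469%
So the realized real rate is 0.25%.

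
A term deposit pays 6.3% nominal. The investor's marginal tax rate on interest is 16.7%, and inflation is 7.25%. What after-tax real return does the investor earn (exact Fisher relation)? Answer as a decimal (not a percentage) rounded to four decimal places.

-0.0187

After-tax nominal return = 6.3% × (1 − 0.167) = 5.2479%.
1 + r = 1.052479 / 1.07250 = 0.981332
After-tax real rate = 0.981332 − 1 → -0.0187.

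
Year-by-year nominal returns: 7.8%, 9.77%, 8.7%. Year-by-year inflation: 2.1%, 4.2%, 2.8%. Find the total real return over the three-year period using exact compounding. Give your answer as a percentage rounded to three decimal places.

Compound the nominal returns: 1.0780 × 1.0977 × 1.0870 = 1.286269.
Compound inflation: 1.0210 × 1.0420 × 1.0280 = 1.093671.
Deflate: 1.286269 / 1.093671 = 1.176103.
Total real return = 1.176103 − 1 → 17.610%.

17.610%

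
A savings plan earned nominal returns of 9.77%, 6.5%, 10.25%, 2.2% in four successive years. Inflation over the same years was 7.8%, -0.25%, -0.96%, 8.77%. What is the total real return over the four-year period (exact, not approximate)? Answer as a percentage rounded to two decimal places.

Compound the nominal returns: 1.0977 × 1.0650 × 1.1025 × 1.0220 = 1.317233.
Compound inflation: 1.0780 × 0.9975 × 0.9904 × 1.0877 = 1.158381.
Deflate: 1.317233 / 1.158381 = 1.137133.
Total real return = 1.137133 − 1 → 13.71%.

13.71%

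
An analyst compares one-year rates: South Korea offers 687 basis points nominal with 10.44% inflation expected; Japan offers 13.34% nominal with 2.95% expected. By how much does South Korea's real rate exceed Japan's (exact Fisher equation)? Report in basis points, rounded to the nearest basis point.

-1332 basis points

South Korea: (1 + 0.0687)/(1 + 0.1044) − 1 = -3.2325%
Japan: (1 + 0.1334)/(1 + 0.0295) − 1 = 10.0923%
Differential = -3.2325% − 10.0923% = -13.3248% → -1332 basis points.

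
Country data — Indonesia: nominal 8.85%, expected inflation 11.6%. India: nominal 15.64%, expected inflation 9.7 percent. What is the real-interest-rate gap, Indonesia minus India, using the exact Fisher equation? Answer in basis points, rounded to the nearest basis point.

-788 basis points

Indonesia: (1 + 0.0885)/(1 + 0.1160) − 1 = -2.4642%
India: (1 + 0.1564)/(1 + 0.0970) − 1 = 5.4148%
Differential = -2.4642% − 5.4148% = -7.8789% → -788 basis points.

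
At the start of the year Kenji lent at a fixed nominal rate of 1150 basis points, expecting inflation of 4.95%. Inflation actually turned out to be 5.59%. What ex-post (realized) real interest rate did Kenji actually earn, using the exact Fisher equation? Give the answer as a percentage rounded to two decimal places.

5.60%

Ex-post: (1 + 0.1150)/(1 + 0.0559) − 1 = 5.5971%
So the realized real rate is 5.60%.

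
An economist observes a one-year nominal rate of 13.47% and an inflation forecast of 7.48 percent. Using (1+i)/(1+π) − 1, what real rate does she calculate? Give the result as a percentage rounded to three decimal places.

By the Fisher identity, 1 + r = (1 + i)/(1 + π).
1 + r = 1.13470 / 1.07480 = 1.055731
r = 1.055731 − 1 = 5.5731%, i.e. 5.573%.

5.573%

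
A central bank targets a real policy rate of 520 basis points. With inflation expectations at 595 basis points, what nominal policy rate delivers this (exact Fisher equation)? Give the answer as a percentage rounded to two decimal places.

(1 + i) = (1 + r)(1 + π) = 1.05200 × 1.05950 = 1.114594
i = 1.114594 − 1, so the required nominal rate is 11.46%.

11.46%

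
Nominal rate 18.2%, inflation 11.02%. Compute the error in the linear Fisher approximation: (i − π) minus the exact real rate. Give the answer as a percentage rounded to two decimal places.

0.71%

Approximate: r ≈ 18.200% − 11.020% = 7.1800%
Exact: (1 + 0.1820)/(1 + 0.1102) − 1 = 6.4673%
Error = 7.1800% − 6.4673% = 0.7127% → 0.71%.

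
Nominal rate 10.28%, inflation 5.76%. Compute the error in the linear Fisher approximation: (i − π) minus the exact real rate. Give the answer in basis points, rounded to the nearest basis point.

Approximate: r ≈ 10.280% − 5.760% = 4.5200%
Exact: (1 + 0.1028)/(1 + 0.0576) − 1 = 4.2738%
Error = 4.5200% − 4.2738% = 0.2462% → 25 basis points.

25 basis points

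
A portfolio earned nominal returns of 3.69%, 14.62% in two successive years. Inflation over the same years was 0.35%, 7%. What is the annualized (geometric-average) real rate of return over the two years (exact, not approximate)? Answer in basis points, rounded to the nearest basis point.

521 basis points

Compound the nominal returns: 1.0369 × 1.1462 = 1.18849478.
Compound inflation: 1.0035 × 1.0700 = 1.07374500.
Deflate: 1.18849478 / 1.07374500 = 1.10686874.
Annualized real rate = 1.10686874^(1/2) − 1 = 5.2078% → 521 basis points.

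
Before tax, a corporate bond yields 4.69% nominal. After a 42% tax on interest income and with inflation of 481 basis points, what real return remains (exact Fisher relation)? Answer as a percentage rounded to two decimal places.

After-tax nominal return = 4.69% × (1 − 0.42) = 2.7202%.
1 + r = 1.027202 / 1.04810 = 0.980061
After-tax real rate = 0.980061 − 1 → -1.99%.

-1.99%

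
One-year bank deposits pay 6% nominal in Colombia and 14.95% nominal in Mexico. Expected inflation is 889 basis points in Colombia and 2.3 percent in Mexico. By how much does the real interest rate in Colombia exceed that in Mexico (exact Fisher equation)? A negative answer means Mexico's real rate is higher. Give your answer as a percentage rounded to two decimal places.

-15.02%

Colombia: (1 + 0.0600)/(1 + 0.0889) − 1 = -2.6541%
Mexico: (1 + 0.1495)/(1 + 0.0230) − 1 = 12.3656%
Differential = -2.6541% − 12.3656% = -15.0196% → -15.02%.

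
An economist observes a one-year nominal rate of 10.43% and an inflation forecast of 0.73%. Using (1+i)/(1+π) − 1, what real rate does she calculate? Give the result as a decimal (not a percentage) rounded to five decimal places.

0.09630

1 + r = 1.10430 / 1.00730 = 1.096297
r = 1.096297 − 1 = 9.6297%, i.e. 0.09630.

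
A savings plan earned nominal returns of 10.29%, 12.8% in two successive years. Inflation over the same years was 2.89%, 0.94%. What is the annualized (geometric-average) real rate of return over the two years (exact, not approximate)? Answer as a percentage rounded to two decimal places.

Nominal growth factor = 1.1029 × 1.1280 = 1.24407120
Price-level growth factor = 1.0289 × 1.0094 = 1.03857166
Real growth factor = 1.24407120 / 1.03857166 = 1.19786746
Annualized real rate = 1.19786746^(1/2) − 1 = 9.4471% → 9.45%.

9.45%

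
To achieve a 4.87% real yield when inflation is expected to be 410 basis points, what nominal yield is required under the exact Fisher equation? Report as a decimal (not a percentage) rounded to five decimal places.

(1 + i) = (1 + r)(1 + π) = 1.04870 × 1.04100 = 1.0916967
i = 1.0916967 − 1, so the required nominal rate is 0.09170.

0.09170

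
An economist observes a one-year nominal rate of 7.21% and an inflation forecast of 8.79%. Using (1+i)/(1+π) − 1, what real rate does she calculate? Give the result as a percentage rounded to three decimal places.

1 + r = 1.07210 / 1.08790 = 0.985477
r = 0.985477 − 1 = -1.4523%, i.e. -1.452%.

-1.452%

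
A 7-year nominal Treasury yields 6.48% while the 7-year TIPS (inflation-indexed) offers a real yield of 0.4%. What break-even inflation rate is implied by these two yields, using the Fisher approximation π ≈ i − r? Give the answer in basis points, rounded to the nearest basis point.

608 basis points

π ≈ i − r = 6.48% − 0.4% → 608 basis points.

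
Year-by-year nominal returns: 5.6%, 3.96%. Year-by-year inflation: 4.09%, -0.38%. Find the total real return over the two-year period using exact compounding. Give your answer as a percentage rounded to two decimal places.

Nominal growth factor = 1.0560 × 1.0396 = 1.097818
Price-level growth factor = 1.0409 × 0.9962 = 1.036945
Real growth factor = 1.097818 / 1.036945 = 1.058704
Total real return = 1.058704 − 1 → 5.87%.

5.87%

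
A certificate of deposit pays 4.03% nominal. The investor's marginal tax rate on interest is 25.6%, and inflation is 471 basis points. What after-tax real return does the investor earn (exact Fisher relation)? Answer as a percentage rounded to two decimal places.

-1.63%

After-tax nominal return = 4.03% × (1 − 0.256) = 2.99832%.
1 + r = 1.0299832 / 1.04710 = 0.983653
After-tax real rate = 0.983653 − 1 → -1.63%.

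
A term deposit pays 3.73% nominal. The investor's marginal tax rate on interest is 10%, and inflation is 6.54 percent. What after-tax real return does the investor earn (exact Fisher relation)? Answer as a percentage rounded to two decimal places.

-2.99%

After-tax nominal return = 3.73% × (1 − 0.1) = 3.3570%.
1 + r = 1.03357 / 1.06540 = 0.970124
After-tax real rate = 0.970124 − 1 → -2.99%.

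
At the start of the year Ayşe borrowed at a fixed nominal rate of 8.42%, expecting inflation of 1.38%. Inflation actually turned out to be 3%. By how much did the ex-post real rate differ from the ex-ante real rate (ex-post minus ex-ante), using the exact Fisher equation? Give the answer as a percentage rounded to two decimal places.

Ex-ante: (1 + 0.0842)/(1 + 0.0138) − 1 = 6.9442%
Ex-post: (1 + 0.0842)/(1 + 0.0300) − 1 = 5.2621%
Difference (ex-post − ex-ante) = -1.6820% → -1.68%.

-1.68%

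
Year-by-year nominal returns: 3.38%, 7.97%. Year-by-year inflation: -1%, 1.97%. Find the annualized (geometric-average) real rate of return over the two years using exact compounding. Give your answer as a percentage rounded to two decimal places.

Nominal growth factor = 1.0338 × 1.0797 = 1.11619386
Price-level growth factor = 0.9900 × 1.0197 = 1.00950300
Real growth factor = 1.11619386 / 1.00950300 = 1.10568652
Annualized real rate = 1.10568652^(1/2) − 1 = 5.1516% → 5.15%.

5.15%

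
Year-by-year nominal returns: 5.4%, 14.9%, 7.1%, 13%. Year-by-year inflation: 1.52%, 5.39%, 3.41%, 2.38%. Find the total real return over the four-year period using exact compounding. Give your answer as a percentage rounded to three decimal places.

29.390%

Nominal growth factor = 1.0540 × 1.1490 × 1.0710 × 1.1300 = 1.465644
Price-level growth factor = 1.0152 × 1.0539 × 1.0341 × 1.0238 = 1.132736
Real growth factor = 1.465644 / 1.132736 = 1.293898
Total real return = 1.293898 − 1 → 29.390%.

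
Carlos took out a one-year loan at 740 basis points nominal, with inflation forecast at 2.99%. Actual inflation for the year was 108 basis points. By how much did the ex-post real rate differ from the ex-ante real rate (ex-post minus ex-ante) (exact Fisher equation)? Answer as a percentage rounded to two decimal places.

Ex-ante: (1 + 0.0740)/(1 + 0.0299) − 1 = 4.2820%
Ex-post: (1 + 0.0740)/(1 + 0.0108) − 1 = 6.2525%
Difference (ex-post − ex-ante) = 1.9705% → 1.97%.

1.97%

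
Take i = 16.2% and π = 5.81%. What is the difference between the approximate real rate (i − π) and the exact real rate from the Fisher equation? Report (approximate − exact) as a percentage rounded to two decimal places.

0.57%

Approximate: r ≈ 16.200% − 5.810% = 10.3900%
Exact: (1 + 0.1620)/(1 + 0.0581) − 1 = 9.8195%
Error = 10.3900% − 9.8195% = 0.5705% → 0.57%.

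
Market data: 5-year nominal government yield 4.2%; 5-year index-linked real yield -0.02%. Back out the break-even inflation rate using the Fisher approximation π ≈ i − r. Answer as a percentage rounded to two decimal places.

π ≈ i − r = 4.2% − (-0.02%) → 4.22%.

4.22%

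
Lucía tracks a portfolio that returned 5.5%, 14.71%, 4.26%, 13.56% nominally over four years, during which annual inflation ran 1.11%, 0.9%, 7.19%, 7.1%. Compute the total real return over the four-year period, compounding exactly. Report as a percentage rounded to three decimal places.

Compound the nominal returns: 1.0550 × 1.1471 × 1.0426 × 1.1356 = 1.432837.
Compound inflation: 1.0111 × 1.0090 × 1.0719 × 1.0710 = 1.171194.
Deflate: 1.432837 / 1.171194 = 1.223398.
Total real return = 1.223398 − 1 → 22.340%.

22.340%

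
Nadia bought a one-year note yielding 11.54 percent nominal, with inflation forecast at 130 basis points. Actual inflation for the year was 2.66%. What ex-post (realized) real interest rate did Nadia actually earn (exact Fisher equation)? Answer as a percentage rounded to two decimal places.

8.65%

Ex-post: (1 + 0.1154)/(1 + 0.0266) − 1 = 8.6499%
So the realized real rate is 8.65%.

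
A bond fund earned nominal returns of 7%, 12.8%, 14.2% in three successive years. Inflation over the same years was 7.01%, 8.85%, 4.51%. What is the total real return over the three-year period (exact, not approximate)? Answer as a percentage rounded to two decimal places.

Compound the nominal returns: 1.0700 × 1.1280 × 1.1420 = 1.378348.
Compound inflation: 1.0701 × 1.0885 × 1.0451 = 1.217337.
Deflate: 1.378348 / 1.217337 = 1.132266.
Total real return = 1.132266 − 1 → 13.23%.

13.23%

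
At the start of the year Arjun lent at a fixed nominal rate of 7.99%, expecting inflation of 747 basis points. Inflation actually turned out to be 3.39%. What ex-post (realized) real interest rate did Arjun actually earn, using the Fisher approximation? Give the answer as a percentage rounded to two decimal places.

4.60%

Ex-post: 7.99% − 3.39% = 4.600%
So the realized real rate is 4.60%.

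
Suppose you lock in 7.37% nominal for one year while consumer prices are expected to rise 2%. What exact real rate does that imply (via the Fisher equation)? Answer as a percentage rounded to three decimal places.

1 + r = 1.07370 / 1.02000 = 1.052647
r = 1.052647 − 1 = 5.2647%, i.e. 5.265%.

5.265%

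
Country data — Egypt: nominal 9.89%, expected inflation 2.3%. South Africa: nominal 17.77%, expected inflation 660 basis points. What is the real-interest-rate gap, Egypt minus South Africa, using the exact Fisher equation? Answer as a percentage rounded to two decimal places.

Egypt: (1 + 0.0989)/(1 + 0.0230) − 1 = 7.4194%
South Africa: (1 + 0.1777)/(1 + 0.0660) − 1 = 10.4784%
Differential = 7.4194% − 10.4784% = -3.0591% → -3.06%.

-3.06%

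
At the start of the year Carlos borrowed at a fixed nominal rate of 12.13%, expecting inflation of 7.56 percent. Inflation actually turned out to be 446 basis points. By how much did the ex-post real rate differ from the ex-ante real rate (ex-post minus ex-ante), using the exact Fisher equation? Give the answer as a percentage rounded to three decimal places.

3.094%

Ex-ante: (1 + 0.1213)/(1 + 0.0756) − 1 = 4.2488%
Ex-post: (1 + 0.1213)/(1 + 0.0446) − 1 = 7.3425%
Difference (ex-post − ex-ante) = 3.0937% → 3.094%.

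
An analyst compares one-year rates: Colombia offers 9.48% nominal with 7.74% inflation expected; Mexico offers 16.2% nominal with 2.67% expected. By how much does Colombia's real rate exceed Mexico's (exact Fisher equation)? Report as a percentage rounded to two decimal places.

Colombia: (1 + 0.0948)/(1 + 0.0774) − 1 = 1.6150%
Mexico: (1 + 0.1620)/(1 + 0.0267) − 1 = 13.1781%
Differential = 1.6150% − 13.1781% = -11.5631% → -11.56%.

-11.56%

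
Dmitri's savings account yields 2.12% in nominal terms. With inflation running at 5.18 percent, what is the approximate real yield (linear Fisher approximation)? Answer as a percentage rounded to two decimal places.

-3.06%

r ≈ i − π = 2.12% − 5.18% = -3.06%.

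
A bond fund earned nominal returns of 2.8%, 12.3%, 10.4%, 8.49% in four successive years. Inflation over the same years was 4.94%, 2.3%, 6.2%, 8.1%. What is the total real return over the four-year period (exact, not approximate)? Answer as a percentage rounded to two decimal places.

12.19%

Compound the nominal returns: 1.0280 × 1.1230 × 1.1040 × 1.0849 = 1.382712.
Compound inflation: 1.0494 × 1.0230 × 1.0620 × 1.0810 = 1.232443.
Deflate: 1.382712 / 1.232443 = 1.121927.
Total real return = 1.121927 − 1 → 12.19%.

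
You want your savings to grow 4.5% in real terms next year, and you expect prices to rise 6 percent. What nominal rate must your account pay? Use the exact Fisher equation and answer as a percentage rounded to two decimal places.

(1 + i) = (1 + r)(1 + π) = 1.04500 × 1.06000 = 1.10770
i = 1.10770 − 1, so the required nominal rate is 10.77%.

10.77%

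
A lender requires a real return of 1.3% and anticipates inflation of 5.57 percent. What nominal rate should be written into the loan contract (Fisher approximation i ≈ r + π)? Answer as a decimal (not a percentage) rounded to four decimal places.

i ≈ r + π = 1.3% + 5.57% = 0.0687.

0.0687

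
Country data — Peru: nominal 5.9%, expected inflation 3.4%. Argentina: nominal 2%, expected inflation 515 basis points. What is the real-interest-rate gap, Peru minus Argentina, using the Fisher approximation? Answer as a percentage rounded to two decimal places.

Peru: 5.9% − 3.4% = 2.500%
Argentina: 2% − 5.15% = -3.150%
Differential = 5.650% → 5.65%.

5.65%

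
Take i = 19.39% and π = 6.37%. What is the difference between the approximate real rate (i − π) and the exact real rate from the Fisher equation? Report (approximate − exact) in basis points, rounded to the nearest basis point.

Approximate: r ≈ 19.390% − 6.370% = 13.0200%
Exact: (1 + 0.1939)/(1 + 0.0637) − 1 = 12.2403%
Error = 13.0200% − 12.2403% = 0.7797% → 78 basis points.

78 basis points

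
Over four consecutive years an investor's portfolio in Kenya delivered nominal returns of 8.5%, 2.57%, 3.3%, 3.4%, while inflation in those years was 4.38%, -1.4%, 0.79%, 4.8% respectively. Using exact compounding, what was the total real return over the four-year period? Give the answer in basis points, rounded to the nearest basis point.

Nominal growth factor = 1.0850 × 1.0257 × 1.0330 × 1.0340 = 1.188696
Price-level growth factor = 1.0438 × 0.9860 × 1.0079 × 1.0480 = 1.087109
Real growth factor = 1.188696 / 1.087109 = 1.093448
Total real return = 1.093448 − 1 → 934 basis points.

934 basis points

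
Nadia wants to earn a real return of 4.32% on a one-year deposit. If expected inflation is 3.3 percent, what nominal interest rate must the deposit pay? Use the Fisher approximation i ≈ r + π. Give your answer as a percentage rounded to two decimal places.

i ≈ r + π = 4.32% + 3.3% = 7.62%.

7.62%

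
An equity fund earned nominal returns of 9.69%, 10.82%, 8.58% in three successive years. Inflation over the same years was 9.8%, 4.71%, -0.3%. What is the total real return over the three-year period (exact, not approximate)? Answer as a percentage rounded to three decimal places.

Compound the nominal returns: 1.0969 × 1.1082 × 1.0858 = 1.319882.
Compound inflation: 1.0980 × 1.0471 × 0.9970 = 1.146267.
Deflate: 1.319882 / 1.146267 = 1.151461.
Total real return = 1.151461 − 1 → 15.146%.

15.146%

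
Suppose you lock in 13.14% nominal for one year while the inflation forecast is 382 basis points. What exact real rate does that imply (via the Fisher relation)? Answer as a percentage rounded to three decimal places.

8.977%

By the Fisher relation, 1 + r = (1 + i)/(1 + π).
1 + r = 1.13140 / 1.03820 = 1.089771
r = 1.089771 − 1 = 8.9771%, i.e. 8.977%.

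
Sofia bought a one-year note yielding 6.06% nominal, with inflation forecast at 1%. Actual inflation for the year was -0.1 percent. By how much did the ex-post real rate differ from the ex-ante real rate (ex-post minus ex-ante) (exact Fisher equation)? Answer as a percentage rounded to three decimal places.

Ex-ante: (1 + 0.0606)/(1 + 0.0100) − 1 = 5.0099%
Ex-post: (1 + 0.0606)/(1 − 0.0010) − 1 = 6.1662%
Difference (ex-post − ex-ante) = 1.1563% → 1.156%.

1.156%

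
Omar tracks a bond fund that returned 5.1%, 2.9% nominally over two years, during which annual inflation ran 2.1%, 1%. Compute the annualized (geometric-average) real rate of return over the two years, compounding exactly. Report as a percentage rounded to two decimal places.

2.41%

Compound the nominal returns: 1.0510 × 1.0290 = 1.08147900.
Compound inflation: 1.0210 × 1.0100 = 1.03121000.
Deflate: 1.08147900 / 1.03121000 = 1.04874759.
Annualized real rate = 1.04874759^(1/2) − 1 = 2.4084% → 2.41%.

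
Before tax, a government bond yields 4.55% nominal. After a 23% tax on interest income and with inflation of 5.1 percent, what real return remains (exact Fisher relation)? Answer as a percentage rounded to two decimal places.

-1.52%

After-tax nominal return = 4.55% × (1 − 0.23) = 3.5035%.
1 + r = 1.035035 / 1.05100 = 0.984810
After-tax real rate = 0.984810 − 1 → -1.52%.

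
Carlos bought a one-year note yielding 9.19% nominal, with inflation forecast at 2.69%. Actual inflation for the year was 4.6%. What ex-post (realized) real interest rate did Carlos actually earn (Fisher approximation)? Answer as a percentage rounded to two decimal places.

4.59%

Ex-post: 9.19% − 4.6% = 4.590%
So the realized real rate is 4.59%.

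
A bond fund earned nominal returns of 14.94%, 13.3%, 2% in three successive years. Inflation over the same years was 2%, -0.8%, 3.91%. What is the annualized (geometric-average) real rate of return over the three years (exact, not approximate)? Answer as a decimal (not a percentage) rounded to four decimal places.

Compound the nominal returns: 1.1494 × 1.1330 × 1.0200 = 1.32831560.
Compound inflation: 1.0200 × 0.9920 × 1.0391 = 1.05140294.
Deflate: 1.32831560 / 1.05140294 = 1.26337444.
Annualized real rate = 1.26337444^(1/3) − 1 = 8.1046% → 0.0810.

0.0810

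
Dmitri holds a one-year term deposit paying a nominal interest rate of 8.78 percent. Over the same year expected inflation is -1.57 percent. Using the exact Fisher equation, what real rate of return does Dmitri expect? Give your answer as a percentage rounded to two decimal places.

1 + r = 1.08780 / 0.98430 = 1.105151
r = 1.105151 − 1 = 10.5151%, i.e. 10.52%.

10.52%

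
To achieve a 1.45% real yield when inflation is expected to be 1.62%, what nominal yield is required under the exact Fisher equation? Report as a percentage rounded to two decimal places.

(1 + i) = (1 + r)(1 + π) = 1.01450 × 1.01620 = 1.0309349
i = 1.0309349 − 1, so the required nominal rate is 3.09%.

3.09%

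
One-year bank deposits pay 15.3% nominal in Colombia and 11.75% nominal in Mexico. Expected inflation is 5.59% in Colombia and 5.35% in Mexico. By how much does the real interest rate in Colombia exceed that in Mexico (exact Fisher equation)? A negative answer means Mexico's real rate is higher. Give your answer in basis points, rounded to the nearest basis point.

312 basis points

Colombia: (1 + 0.1530)/(1 + 0.0559) − 1 = 9.1959%
Mexico: (1 + 0.1175)/(1 + 0.0535) − 1 = 6.0750%
Differential = 9.1959% − 6.0750% = 3.1210% → 312 basis points.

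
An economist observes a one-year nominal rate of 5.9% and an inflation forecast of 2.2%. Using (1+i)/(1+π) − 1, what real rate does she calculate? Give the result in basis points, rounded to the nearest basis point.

362 basis points

By the Fisher relation, 1 + r = (1 + i)/(1 + π).
1 + r = 1.05900 / 1.02200 = 1.036204
r = 1.036204 − 1 = 3.6204%, i.e. 362 basis points.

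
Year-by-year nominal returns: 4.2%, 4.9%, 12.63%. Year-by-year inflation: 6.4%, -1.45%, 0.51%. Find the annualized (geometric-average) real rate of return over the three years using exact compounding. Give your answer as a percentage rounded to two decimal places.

Compound the nominal returns: 1.0420 × 1.0490 × 1.1263 = 1.23111123.
Compound inflation: 1.0640 × 0.9855 × 1.0051 = 1.05391972.
Deflate: 1.23111123 / 1.05391972 = 1.16812619.
Annualized real rate = 1.16812619^(1/3) − 1 = 5.3165% → 5.32%.

5.32%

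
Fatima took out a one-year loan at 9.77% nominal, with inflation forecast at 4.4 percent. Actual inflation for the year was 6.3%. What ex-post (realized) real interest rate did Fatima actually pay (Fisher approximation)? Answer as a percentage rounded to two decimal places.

3.47%

Ex-post: 9.77% − 6.3% = 3.470%
So the realized real rate is 3.47%.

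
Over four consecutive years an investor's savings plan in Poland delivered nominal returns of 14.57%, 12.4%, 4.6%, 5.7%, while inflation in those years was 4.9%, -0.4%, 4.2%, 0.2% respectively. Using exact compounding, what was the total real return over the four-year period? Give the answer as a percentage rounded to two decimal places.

Compound the nominal returns: 1.1457 × 1.1240 × 1.0460 × 1.0570 = 1.423783.
Compound inflation: 1.0490 × 0.9960 × 1.0420 × 1.0020 = 1.090863.
Deflate: 1.423783 / 1.090863 = 1.305190.
Total real return = 1.305190 − 1 → 30.52%.

30.52%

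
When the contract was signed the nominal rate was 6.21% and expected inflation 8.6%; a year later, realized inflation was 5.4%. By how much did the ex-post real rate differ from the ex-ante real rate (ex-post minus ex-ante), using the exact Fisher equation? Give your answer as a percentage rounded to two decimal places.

2.97%

Ex-ante: (1 + 0.0621)/(1 + 0.0860) − 1 = -2.2007%
Ex-post: (1 + 0.0621)/(1 + 0.0540) − 1 = 0.7685%
Difference (ex-post − ex-ante) = 2.9692% → 2.97%.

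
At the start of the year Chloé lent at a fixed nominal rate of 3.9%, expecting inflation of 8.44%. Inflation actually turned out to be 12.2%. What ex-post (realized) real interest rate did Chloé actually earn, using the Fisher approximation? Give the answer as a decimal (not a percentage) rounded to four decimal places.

-0.0830

Ex-post: 3.9% − 12.2% = -8.300%
So the realized real rate is -0.0830.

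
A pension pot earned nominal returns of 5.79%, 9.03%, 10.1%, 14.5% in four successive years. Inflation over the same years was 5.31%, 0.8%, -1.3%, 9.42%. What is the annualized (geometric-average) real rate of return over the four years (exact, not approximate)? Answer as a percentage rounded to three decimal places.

Nominal growth factor = 1.0579 × 1.0903 × 1.1010 × 1.1450 = 1.45406371
Price-level growth factor = 1.0531 × 1.0080 × 0.9870 × 1.0942 = 1.14642067
Real growth factor = 1.45406371 / 1.14642067 = 1.26835092
Annualized real rate = 1.26835092^(1/4) − 1 = 6.1231% → 6.123%.

6.123%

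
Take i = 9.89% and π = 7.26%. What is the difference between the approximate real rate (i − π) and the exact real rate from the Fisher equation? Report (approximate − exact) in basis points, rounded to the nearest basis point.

Approximate: r ≈ 9.890% − 7.260% = 2.6300%
Exact: (1 + 0.0989)/(1 + 0.0726) − 1 = 2.4520%
Error = 2.6300% − 2.4520% = 0.1780% → 18 basis points.

18 basis points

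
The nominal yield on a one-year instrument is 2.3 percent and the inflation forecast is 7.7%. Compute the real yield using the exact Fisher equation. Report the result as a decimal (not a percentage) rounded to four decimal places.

-0.0501

By the Fisher relation, 1 + r = (1 + i)/(1 + π).
1 + r = 1.02300 / 1.07700 = 0.949861
r = 0.949861 − 1 = -5.0139%, i.e. -0.0501.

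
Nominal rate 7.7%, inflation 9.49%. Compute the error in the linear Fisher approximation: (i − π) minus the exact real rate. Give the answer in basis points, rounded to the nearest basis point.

Approximate: r ≈ 7.700% − 9.490% = -1.7900%
Exact: (1 + 0.0770)/(1 + 0.0949) − 1 = -1.6349%
Error = -1.7900% − (-1.6349%) = -0.1551% → -16 basis points.

-16 basis points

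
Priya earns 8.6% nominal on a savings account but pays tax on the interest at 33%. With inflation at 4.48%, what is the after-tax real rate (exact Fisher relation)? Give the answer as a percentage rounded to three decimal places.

1.227%

After-tax nominal return = 8.6% × (1 − 0.33) = 5.7620%.
1 + r = 1.05762 / 1.04480 = 1.012270
After-tax real rate = 1.012270 − 1 → 1.227%.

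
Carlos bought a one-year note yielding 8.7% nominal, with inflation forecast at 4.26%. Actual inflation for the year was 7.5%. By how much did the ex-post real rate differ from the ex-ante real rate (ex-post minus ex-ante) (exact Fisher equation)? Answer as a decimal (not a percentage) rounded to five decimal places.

Ex-ante: (1 + 0.0870)/(1 + 0.0426) − 1 = 4.2586%
Ex-post: (1 + 0.0870)/(1 + 0.0750) − 1 = 1.1163%
Difference (ex-post − ex-ante) = -3.1423% → -0.03142.

-0.03142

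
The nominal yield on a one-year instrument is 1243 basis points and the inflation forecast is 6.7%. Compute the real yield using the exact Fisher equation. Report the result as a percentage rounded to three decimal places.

By the Fisher relation, 1 + r = (1 + i)/(1 + π).
1 + r = 1.12430 / 1.06700 = 1.053702
r = 1.053702 − 1 = 5.3702%, i.e. 5.370%.

5.370%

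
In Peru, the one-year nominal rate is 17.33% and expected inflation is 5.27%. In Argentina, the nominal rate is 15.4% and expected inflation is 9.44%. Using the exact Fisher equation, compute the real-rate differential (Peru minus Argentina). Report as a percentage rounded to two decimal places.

6.01%

Peru: (1 + 0.1733)/(1 + 0.0527) − 1 = 11.4563%
Argentina: (1 + 0.1540)/(1 + 0.0944) − 1 = 5.4459%
Differential = 11.4563% − 5.4459% = 6.0103% → 6.01%.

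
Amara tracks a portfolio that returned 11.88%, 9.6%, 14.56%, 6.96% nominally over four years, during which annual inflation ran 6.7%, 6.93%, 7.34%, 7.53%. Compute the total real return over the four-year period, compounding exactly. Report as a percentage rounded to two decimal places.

14.09%

Compound the nominal returns: 1.1188 × 1.0960 × 1.1456 × 1.0696 = 1.502510.
Compound inflation: 1.0670 × 1.0693 × 1.0734 × 1.0753 = 1.316907.
Deflate: 1.502510 / 1.316907 = 1.140938.
Total real return = 1.140938 − 1 → 14.09%.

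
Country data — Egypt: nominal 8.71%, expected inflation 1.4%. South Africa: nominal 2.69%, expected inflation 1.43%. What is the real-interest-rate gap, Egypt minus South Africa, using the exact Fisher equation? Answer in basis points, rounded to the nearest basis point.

597 basis points

Egypt: (1 + 0.0871)/(1 + 0.0140) − 1 = 7.2091%
South Africa: (1 + 0.0269)/(1 + 0.0143) − 1 = 1.2422%
Differential = 7.2091% − 1.2422% = 5.9668% → 597 basis points.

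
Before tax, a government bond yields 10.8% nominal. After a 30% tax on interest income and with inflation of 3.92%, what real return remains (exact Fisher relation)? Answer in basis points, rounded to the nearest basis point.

After-tax nominal return = 10.8% × (1 − 0.3) = 7.5600%.
1 + r = 1.07560 / 1.03920 = 1.035027
After-tax real rate = 1.035027 − 1 → 350 basis points.

350 basis points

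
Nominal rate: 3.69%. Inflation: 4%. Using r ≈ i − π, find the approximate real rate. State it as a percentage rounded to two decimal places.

r ≈ i − π = 3.69% − 4% = -0.31%.

-0.31%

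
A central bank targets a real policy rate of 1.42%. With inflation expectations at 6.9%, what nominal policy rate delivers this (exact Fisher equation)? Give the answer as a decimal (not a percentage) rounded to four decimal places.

0.0842

(1 + i) = (1 + r)(1 + π) = 1.01420 × 1.06900 = 1.0841798
i = 1.0841798 − 1, so the required nominal rate is 0.0842.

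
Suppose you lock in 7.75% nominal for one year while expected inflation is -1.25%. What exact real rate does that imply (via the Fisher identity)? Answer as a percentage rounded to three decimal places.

By the Fisher identity, 1 + r = (1 + i)/(1 + π).
1 + r = 1.07750 / 0.98750 = 1.091139
r = 1.091139 − 1 = 9.1139%, i.e. 9.114%.

9.114%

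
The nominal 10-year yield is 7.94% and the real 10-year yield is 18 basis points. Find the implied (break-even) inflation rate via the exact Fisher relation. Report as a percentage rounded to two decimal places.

7.75%

(1 + π) = (1 + i)/(1 + r) = 1.07940 / 1.00180 = 1.077461
Break-even inflation = 1.077461 − 1 → 7.75%.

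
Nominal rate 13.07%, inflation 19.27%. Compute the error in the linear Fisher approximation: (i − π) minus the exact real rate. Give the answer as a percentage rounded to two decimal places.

-1.00%

Approximate: r ≈ 13.070% − 19.270% = -6.2000%
Exact: (1 + 0.1307)/(1 + 0.1927) − 1 = -5.1983%
Error = -6.2000% − (-5.1983%) = -1.0017% → -1.00%.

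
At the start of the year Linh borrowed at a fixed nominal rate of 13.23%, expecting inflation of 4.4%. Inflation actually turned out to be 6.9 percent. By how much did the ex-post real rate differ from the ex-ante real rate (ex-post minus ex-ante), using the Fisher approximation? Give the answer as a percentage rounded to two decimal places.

-2.50%

Ex-ante: 13.23% − 4.4% = 8.830%
Ex-post: 13.23% − 6.9% = 6.330%
Difference (ex-post − ex-ante) = -2.5000% → -2.50%.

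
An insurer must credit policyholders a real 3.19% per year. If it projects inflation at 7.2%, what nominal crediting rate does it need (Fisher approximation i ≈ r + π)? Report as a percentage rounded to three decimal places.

10.390%

i ≈ r + π = 3.19% + 7.2% = 10.390%.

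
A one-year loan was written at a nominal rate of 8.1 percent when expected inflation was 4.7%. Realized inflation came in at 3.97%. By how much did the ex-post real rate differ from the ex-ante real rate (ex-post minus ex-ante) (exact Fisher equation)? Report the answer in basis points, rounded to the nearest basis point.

Ex-ante: (1 + 0.0810)/(1 + 0.0470) − 1 = 3.2474%
Ex-post: (1 + 0.0810)/(1 + 0.0397) − 1 = 3.9723%
Difference (ex-post − ex-ante) = 0.7249% → 72 basis points.

72 basis points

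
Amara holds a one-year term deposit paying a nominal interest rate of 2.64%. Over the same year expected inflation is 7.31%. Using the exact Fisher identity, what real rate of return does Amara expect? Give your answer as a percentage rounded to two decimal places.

-4.35%

By the Fisher identity, 1 + r = (1 + i)/(1 + π).
1 + r = 1.02640 / 1.07310 = 0.956481
r = 0.956481 − 1 = -4.3519%, i.e. -4.35%.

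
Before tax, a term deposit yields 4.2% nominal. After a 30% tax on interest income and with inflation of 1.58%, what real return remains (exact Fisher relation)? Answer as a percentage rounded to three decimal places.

After-tax nominal return = 4.2% × (1 − 0.3) = 2.9400%.
1 + r = 1.02940 / 1.01580 = 1.013388
After-tax real rate = 1.013388 − 1 → 1.339%.

1.339%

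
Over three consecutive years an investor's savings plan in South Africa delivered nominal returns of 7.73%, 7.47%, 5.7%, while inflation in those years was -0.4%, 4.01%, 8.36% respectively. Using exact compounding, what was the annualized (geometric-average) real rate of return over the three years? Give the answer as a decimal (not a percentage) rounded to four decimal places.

0.0292

Compound the nominal returns: 1.0773 × 1.0747 × 1.0570 = 1.22376745.
Compound inflation: 0.9960 × 1.0401 × 1.0836 = 1.12254415.
Deflate: 1.22376745 / 1.12254415 = 1.09017311.
Annualized real rate = 1.09017311^(1/3) − 1 = 2.9197% → 0.0292.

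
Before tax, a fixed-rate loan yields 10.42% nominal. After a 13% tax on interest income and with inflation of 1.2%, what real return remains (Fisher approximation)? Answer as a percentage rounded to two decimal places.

After-tax nominal return = 10.42% × (1 − 0.13) = 9.0654%.
r ≈ 9.0654% − 1.2% → 7.87%.

7.87%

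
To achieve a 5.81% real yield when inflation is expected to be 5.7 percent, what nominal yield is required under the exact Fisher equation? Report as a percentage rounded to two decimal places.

11.84%

(1 + i) = (1 + r)(1 + π) = 1.05810 × 1.05700 = 1.1184117
i = 1.1184117 − 1, so the required nominal rate is 11.84%.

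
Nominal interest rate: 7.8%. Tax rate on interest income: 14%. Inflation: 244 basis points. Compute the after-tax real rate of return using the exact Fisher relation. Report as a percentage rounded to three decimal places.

After-tax nominal return = 7.8% × (1 − 0.14) = 6.7080%.
1 + r = 1.06708 / 1.02440 = 1.041663
After-tax real rate = 1.041663 − 1 → 4.166%.

4.166%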